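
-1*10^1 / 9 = -1.11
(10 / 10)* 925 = 925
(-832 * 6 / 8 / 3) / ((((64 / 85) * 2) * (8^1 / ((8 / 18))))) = -1105 / 144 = -7.67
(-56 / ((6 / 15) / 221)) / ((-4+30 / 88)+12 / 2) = -1361360 / 103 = -13217.09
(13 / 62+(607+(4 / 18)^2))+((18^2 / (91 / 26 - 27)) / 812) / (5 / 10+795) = 46292940915677 / 76232609082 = 607.26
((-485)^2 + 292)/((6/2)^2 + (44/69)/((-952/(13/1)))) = 3867660174/147655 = 26193.90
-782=-782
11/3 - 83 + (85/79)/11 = -206567/2607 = -79.24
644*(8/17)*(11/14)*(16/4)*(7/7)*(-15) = -242880/17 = -14287.06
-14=-14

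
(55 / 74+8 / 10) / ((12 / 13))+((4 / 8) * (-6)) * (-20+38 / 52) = 3433159 / 57720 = 59.48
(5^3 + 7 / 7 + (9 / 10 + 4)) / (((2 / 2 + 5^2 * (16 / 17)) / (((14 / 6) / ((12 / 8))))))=155771 / 18765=8.30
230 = 230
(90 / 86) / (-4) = -45 / 172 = -0.26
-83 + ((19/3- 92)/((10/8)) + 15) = -2048/15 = -136.53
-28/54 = -14/27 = -0.52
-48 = -48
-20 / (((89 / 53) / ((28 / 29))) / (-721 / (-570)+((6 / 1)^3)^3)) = -17049045124888 / 147117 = -115887661.69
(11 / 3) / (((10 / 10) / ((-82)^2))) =73964 / 3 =24654.67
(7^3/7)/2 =24.50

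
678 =678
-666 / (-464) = 333 / 232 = 1.44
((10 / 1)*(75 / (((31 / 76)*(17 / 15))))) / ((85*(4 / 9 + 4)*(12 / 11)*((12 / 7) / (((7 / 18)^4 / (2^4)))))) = 0.00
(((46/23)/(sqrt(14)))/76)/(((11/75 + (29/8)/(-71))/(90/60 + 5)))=69225 * sqrt(14)/541709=0.48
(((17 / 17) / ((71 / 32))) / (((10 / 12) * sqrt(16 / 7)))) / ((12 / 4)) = 16 * sqrt(7) / 355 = 0.12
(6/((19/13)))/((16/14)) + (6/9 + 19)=23.26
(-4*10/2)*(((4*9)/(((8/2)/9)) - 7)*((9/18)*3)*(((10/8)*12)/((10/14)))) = -46620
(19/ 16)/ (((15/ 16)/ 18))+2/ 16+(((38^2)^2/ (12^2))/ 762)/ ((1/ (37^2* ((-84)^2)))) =2797460509697/ 15240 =183560400.90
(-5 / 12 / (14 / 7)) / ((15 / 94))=-47 / 36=-1.31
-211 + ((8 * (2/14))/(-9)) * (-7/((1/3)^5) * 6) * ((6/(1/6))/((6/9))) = 69773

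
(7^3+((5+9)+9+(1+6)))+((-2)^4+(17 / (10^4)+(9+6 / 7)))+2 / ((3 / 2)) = 84040357 / 210000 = 400.19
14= 14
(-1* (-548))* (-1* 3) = -1644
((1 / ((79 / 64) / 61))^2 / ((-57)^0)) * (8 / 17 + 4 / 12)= 624889856 / 318291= 1963.27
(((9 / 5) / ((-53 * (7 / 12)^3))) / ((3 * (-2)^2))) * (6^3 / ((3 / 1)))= -93312 / 90895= -1.03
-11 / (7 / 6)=-66 / 7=-9.43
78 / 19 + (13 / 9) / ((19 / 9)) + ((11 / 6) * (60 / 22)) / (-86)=7731 / 1634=4.73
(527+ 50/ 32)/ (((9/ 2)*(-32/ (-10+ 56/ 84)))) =19733/ 576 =34.26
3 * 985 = 2955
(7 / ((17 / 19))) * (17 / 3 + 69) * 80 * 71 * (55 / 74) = 4653510400 / 1887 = 2466089.24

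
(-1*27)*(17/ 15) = -153/ 5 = -30.60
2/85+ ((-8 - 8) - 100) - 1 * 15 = -130.98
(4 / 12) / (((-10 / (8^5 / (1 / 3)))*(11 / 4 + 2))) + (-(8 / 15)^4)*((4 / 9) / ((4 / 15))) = -398209024 / 577125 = -689.99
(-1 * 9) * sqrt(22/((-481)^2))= -0.09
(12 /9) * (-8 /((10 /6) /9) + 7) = -724 /15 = -48.27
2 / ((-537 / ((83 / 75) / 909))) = -166 / 36609975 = -0.00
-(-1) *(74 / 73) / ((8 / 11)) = 407 / 292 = 1.39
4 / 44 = 0.09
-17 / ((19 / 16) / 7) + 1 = -1885 / 19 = -99.21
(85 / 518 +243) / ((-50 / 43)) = -5416237 / 25900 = -209.12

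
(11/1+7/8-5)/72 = 55/576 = 0.10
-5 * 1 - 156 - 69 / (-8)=-1219 / 8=-152.38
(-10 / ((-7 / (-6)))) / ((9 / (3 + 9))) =-80 / 7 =-11.43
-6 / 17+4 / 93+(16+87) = 162353 / 1581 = 102.69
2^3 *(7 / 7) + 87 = 95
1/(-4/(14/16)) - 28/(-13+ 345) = -805/2656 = -0.30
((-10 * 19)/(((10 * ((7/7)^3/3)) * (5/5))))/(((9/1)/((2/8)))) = -19/12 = -1.58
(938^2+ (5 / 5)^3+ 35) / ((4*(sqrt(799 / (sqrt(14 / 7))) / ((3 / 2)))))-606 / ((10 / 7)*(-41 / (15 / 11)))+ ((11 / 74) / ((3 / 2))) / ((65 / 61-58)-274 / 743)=1834126136426 / 130016076333+ 329955*2^(1 / 4)*sqrt(799) / 799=13895.68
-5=-5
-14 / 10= -7 / 5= -1.40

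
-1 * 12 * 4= -48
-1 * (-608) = 608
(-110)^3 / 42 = -665500 / 21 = -31690.48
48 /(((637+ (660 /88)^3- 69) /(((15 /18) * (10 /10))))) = 0.04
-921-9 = -930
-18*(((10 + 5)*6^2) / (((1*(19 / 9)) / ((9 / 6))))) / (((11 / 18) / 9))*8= -170061120 / 209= -813689.57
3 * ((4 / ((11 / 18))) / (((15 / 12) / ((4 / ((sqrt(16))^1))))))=864 / 55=15.71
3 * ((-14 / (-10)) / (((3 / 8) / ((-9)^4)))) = 367416 / 5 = 73483.20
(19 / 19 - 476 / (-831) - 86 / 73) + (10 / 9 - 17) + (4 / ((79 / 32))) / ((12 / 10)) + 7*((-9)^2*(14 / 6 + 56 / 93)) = 1650.28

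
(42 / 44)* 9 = 189 / 22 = 8.59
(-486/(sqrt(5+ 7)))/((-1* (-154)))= -81* sqrt(3)/154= -0.91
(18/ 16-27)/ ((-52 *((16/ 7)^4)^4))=6879216627907407/ 7673845534663173472256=0.00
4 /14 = 2 /7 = 0.29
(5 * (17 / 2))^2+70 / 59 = 426555 / 236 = 1807.44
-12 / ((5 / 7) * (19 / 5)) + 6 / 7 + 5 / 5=-341 / 133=-2.56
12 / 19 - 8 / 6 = -40 / 57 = -0.70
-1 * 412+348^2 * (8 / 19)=961004 / 19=50579.16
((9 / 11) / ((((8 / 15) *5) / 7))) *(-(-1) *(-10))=-945 / 44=-21.48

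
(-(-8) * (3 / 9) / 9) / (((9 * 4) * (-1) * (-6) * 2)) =1 / 1458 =0.00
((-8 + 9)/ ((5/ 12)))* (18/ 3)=72/ 5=14.40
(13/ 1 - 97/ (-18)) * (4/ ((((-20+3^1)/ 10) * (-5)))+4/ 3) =15226/ 459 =33.17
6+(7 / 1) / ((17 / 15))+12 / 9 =689 / 51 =13.51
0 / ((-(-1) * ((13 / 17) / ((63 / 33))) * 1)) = 0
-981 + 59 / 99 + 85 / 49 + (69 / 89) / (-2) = -845394169 / 863478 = -979.06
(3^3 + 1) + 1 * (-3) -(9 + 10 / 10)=15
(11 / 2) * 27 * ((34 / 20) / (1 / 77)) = 388773 / 20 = 19438.65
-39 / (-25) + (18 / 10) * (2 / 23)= 1.72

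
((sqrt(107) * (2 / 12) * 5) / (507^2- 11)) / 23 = 5 * sqrt(107) / 35471244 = 0.00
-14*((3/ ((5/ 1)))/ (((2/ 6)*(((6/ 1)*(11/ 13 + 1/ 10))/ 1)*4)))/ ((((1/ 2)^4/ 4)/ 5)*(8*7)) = -260/ 41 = -6.34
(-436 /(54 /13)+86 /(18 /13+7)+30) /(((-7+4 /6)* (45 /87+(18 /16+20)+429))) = 44179760 /1948688811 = 0.02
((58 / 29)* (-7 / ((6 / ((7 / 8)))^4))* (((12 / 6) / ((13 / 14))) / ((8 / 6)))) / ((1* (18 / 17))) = -2000033 / 207028224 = -0.01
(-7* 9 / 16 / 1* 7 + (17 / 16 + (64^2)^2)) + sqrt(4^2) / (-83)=16777189.45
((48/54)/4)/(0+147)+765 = 1012097/1323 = 765.00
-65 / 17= -3.82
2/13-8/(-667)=1438/8671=0.17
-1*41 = -41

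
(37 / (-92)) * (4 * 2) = -74 / 23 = -3.22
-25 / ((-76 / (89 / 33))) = 2225 / 2508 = 0.89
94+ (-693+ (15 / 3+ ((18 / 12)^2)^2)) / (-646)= 982511 / 10336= 95.06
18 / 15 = 6 / 5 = 1.20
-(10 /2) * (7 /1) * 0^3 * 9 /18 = 0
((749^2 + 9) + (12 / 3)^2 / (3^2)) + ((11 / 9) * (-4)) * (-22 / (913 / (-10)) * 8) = 139689586 / 249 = 561002.35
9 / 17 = 0.53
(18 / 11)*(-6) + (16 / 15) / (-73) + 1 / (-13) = -9.91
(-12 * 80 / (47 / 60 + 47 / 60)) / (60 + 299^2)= -0.01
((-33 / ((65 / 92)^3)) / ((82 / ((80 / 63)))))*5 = -68524544 / 9458085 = -7.25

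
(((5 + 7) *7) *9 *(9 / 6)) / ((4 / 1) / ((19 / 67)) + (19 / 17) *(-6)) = 183141 / 1195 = 153.26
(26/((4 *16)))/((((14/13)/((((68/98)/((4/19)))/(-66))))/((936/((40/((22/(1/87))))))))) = -843.72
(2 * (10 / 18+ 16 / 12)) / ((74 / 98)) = 1666 / 333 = 5.00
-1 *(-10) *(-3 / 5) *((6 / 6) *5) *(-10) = 300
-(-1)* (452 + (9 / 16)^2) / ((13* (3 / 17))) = 1968481 / 9984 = 197.16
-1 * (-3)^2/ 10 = -9/ 10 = -0.90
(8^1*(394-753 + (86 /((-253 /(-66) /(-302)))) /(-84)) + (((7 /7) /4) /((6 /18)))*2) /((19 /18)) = -6448725 /3059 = -2108.12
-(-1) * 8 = 8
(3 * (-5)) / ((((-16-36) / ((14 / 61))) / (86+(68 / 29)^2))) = 4039875 / 666913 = 6.06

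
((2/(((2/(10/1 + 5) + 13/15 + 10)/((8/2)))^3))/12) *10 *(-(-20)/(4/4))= 6400/3993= 1.60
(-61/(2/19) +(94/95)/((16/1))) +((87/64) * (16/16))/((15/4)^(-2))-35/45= -491254031/875520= -561.10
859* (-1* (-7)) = 6013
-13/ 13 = -1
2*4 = 8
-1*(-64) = 64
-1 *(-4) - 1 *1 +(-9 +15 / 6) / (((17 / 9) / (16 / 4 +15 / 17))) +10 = -2197 / 578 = -3.80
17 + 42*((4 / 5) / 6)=113 / 5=22.60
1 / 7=0.14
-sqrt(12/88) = -sqrt(66)/22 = -0.37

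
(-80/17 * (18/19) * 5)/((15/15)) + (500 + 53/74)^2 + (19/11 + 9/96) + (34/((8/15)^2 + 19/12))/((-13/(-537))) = 855279836855124199/3401415603872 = 251448.20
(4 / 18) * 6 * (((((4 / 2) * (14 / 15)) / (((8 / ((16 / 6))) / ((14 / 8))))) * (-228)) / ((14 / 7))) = -7448 / 45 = -165.51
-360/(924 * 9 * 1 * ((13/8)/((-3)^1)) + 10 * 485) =-720/691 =-1.04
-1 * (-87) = 87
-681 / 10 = -68.10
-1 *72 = -72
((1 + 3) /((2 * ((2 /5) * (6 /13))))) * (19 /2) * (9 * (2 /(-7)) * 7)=-3705 /2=-1852.50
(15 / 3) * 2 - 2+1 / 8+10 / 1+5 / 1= 185 / 8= 23.12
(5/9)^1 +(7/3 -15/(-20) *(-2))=25/18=1.39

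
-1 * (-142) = 142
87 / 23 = 3.78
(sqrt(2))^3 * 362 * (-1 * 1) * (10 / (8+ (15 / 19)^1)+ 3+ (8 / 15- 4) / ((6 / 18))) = 3785796 * sqrt(2) / 835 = 6411.89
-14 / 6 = -7 / 3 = -2.33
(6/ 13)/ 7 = 6/ 91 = 0.07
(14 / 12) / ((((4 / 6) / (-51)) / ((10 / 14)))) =-255 / 4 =-63.75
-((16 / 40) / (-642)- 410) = 658051 / 1605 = 410.00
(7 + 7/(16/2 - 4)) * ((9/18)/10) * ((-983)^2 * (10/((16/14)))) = 236740805/64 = 3699075.08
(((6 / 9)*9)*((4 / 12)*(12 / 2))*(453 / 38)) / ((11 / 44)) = 10872 / 19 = 572.21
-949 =-949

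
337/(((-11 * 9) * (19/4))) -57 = -108565/1881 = -57.72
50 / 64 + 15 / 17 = 905 / 544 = 1.66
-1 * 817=-817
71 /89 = 0.80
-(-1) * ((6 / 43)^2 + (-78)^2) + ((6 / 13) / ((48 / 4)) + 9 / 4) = 585186335 / 96148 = 6086.31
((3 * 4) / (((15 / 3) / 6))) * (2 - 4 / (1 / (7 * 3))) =-1180.80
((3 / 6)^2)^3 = 1 / 64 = 0.02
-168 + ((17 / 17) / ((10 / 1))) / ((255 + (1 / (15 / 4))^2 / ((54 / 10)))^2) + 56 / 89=-2860075031534747 / 17088257260018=-167.37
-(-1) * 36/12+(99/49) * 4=543/49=11.08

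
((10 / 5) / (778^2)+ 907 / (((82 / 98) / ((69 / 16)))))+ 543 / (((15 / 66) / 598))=711451613030483 / 496332880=1433416.24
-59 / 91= -0.65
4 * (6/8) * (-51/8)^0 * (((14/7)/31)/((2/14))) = 42/31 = 1.35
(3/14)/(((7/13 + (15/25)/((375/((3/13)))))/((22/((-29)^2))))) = 24375/2343026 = 0.01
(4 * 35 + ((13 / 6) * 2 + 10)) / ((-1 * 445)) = -463 / 1335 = -0.35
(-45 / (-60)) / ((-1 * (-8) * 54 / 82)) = 41 / 288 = 0.14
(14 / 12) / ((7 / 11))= 11 / 6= 1.83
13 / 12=1.08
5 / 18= 0.28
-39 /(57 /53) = -689 /19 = -36.26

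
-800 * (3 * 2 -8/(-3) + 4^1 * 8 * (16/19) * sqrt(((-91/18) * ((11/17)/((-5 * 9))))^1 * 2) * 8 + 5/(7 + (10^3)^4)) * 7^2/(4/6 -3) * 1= 145600000001103200/1000000000007 + 4587520 * sqrt(85085)/969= 1526558.72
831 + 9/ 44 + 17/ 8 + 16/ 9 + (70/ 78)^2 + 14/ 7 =837.91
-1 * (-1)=1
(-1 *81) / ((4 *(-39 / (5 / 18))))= 0.14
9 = 9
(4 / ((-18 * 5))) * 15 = -2 / 3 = -0.67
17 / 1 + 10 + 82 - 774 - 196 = -861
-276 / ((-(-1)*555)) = -92 / 185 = -0.50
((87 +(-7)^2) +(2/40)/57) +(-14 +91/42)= 141551/1140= 124.17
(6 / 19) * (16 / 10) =48 / 95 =0.51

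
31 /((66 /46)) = 713 /33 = 21.61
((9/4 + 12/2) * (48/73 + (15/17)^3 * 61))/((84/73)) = 167911689/550256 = 305.15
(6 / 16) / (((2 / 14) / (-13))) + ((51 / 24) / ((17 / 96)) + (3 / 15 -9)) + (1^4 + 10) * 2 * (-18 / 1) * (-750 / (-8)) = -1486237 / 40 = -37155.92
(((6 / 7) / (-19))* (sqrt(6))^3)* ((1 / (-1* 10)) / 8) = 0.01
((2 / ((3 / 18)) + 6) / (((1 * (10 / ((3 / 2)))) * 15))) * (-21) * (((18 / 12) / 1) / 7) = -81 / 100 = -0.81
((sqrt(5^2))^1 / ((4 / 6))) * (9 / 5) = 27 / 2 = 13.50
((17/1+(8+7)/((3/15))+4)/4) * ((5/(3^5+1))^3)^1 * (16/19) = 750/4312639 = 0.00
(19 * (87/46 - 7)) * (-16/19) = 1880/23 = 81.74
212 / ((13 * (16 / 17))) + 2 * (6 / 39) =917 / 52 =17.63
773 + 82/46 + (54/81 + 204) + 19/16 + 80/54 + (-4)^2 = 9917303/9936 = 998.12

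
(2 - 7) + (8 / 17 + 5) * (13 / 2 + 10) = 2899 / 34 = 85.26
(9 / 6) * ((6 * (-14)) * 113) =-14238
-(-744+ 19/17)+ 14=756.88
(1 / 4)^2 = 1 / 16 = 0.06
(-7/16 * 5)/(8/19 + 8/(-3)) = 1995/2048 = 0.97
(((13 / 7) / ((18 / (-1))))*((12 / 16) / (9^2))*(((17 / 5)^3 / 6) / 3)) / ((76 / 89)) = -5684341 / 2326968000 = -0.00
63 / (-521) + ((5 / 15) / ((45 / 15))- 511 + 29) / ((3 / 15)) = -11298452 / 4689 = -2409.57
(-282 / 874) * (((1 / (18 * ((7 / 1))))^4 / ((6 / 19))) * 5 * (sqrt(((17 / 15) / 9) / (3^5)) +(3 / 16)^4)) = -47 * sqrt(85) / 939128522976 - 235 / 9380693016576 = -0.00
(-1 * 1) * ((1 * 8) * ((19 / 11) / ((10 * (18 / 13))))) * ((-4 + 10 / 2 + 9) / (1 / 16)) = -15808 / 99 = -159.68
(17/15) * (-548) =-9316/15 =-621.07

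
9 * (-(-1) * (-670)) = -6030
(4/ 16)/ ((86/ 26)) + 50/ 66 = 4729/ 5676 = 0.83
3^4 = 81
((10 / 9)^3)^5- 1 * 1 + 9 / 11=10588217735810702 / 2264802453041139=4.68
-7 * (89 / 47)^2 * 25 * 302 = -189508.76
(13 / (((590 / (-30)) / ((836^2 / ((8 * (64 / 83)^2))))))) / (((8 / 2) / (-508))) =1490448879777 / 120832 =12334885.46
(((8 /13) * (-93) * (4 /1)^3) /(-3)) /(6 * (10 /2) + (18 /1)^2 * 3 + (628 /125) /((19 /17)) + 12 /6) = 4712000 /3892161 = 1.21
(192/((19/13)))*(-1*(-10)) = 24960/19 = 1313.68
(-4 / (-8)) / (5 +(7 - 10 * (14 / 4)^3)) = -2 / 1667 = -0.00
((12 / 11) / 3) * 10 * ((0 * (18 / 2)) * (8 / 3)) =0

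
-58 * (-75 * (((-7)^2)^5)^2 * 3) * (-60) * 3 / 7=-26776004790441512907000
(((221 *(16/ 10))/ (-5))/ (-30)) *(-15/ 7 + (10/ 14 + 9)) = 17.85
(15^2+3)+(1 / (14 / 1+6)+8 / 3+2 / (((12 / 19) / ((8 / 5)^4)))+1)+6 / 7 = 253.33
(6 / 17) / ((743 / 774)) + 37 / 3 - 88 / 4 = -352367 / 37893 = -9.30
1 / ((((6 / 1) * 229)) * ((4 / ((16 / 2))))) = 1 / 687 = 0.00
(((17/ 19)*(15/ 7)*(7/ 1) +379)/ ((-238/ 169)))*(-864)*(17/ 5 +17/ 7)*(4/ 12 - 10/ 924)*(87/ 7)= 14112757122048/ 2509045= 5624752.49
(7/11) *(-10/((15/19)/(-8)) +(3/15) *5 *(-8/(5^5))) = 6649832/103125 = 64.48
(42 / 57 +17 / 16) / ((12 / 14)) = 3829 / 1824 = 2.10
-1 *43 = -43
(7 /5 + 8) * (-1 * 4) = -37.60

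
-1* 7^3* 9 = -3087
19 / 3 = 6.33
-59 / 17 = -3.47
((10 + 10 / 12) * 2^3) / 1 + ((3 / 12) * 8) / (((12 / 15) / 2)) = 275 / 3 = 91.67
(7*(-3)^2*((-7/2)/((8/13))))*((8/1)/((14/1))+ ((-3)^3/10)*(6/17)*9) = 3900897/1360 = 2868.31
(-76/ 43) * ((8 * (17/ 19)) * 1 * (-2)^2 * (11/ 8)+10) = -87.26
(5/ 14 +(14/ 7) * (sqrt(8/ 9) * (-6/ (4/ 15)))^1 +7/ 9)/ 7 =143/ 882 - 30 * sqrt(2)/ 7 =-5.90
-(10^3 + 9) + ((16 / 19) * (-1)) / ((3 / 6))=-19203 / 19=-1010.68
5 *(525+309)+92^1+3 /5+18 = 21403 /5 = 4280.60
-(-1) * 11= 11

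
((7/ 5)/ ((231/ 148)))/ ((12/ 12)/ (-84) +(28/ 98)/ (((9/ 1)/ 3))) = 592/ 55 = 10.76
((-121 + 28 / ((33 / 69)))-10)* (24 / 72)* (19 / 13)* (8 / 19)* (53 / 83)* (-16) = 5406848 / 35607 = 151.85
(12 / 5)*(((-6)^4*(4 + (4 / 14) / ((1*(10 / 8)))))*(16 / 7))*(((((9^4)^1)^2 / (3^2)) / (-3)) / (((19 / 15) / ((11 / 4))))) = -484393387078656 / 4655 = -104058729769.85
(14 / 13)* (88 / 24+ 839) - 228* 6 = -17960 / 39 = -460.51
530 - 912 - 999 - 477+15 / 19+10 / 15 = -105823 / 57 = -1856.54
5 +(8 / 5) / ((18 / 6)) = 83 / 15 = 5.53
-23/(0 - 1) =23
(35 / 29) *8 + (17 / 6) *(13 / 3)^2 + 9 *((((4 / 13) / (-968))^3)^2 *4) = 11929457444129858265841391 / 189781589824023060884592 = 62.86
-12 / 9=-4 / 3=-1.33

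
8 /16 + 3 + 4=15 /2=7.50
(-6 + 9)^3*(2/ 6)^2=3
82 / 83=0.99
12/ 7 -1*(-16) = 17.71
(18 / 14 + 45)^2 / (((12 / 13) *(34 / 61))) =3468582 / 833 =4163.96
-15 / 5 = -3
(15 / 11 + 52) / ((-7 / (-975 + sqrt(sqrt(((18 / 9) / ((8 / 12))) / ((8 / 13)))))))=572325 / 77 - 587 * 78^(1 / 4) / 154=7421.46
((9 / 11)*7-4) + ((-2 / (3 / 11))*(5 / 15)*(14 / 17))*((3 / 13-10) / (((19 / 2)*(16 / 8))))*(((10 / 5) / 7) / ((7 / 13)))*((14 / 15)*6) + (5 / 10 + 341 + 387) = 234488263 / 319770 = 733.30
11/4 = 2.75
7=7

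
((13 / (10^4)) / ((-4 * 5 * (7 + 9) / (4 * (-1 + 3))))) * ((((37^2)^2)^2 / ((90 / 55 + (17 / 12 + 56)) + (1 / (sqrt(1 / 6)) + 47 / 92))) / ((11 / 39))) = -5555149400509257768687 / 816158878000000 + 93263695171017422337 * sqrt(6) / 816158878000000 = -6526549.03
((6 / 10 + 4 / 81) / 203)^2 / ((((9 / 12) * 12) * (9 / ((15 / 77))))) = 69169 / 2810519528355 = 0.00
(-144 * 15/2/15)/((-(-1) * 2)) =-36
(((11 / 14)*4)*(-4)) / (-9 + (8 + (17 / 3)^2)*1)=-99 / 245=-0.40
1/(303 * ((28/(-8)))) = -2/2121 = -0.00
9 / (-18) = -1 / 2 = -0.50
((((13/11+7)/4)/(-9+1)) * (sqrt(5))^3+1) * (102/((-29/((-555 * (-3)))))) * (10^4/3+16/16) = -566269830/29+63705355875 * sqrt(5)/2552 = 36292226.19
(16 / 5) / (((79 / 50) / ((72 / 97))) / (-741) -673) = -8536320 / 1795302463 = -0.00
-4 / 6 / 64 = -1 / 96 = -0.01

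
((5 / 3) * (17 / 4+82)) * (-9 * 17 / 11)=-87975 / 44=-1999.43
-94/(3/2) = -188/3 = -62.67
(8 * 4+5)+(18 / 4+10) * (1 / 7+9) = 1187 / 7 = 169.57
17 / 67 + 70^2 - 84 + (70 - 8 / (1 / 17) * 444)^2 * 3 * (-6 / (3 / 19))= -27785352593559 / 67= -414706755127.75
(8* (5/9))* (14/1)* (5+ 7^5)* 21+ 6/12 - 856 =43933649/2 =21966824.50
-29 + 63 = 34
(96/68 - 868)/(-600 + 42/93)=228346/157981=1.45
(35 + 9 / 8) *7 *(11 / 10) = 22253 / 80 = 278.16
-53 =-53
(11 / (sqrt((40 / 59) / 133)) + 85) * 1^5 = 85 + 11 * sqrt(78470) / 20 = 239.07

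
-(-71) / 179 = 71 / 179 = 0.40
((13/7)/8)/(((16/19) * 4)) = 247/3584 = 0.07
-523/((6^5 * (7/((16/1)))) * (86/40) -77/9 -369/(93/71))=-1459170/19597057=-0.07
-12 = -12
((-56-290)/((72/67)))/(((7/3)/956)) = -2770249/21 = -131916.62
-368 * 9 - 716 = -4028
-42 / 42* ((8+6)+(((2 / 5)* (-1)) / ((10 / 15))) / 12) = -279 / 20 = -13.95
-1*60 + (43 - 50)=-67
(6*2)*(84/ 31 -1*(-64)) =24816/ 31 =800.52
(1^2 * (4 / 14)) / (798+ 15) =2 / 5691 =0.00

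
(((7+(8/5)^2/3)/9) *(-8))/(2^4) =-589/1350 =-0.44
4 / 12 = 1 / 3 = 0.33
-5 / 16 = -0.31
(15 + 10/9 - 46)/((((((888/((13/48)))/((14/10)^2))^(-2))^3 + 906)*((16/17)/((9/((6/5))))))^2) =-4068372562312392358799709028337723139835744065945600000000000000000000000000/1759490544454870923548463570090587301894143971729769547821512544030877087248881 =-0.00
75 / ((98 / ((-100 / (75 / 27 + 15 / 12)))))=-27000 / 1421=-19.00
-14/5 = -2.80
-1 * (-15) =15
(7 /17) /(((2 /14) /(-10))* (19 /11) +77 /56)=21560 /70703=0.30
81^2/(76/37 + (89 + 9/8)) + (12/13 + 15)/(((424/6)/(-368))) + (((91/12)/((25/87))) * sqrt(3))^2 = 26037782467233/12532910000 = 2077.55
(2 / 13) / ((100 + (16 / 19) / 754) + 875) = 1102 / 6983933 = 0.00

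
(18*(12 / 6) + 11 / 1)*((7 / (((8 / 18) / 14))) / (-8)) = -20727 / 16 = -1295.44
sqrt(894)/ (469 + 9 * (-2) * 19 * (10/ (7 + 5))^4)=0.10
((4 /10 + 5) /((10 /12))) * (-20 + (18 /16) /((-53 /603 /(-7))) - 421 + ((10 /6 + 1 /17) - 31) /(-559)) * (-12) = 344012299263 /12591475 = 27321.05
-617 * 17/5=-2097.80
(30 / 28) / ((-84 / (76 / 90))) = -19 / 1764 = -0.01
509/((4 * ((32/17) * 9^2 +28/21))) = 25959/31376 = 0.83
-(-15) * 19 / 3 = 95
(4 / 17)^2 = 16 / 289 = 0.06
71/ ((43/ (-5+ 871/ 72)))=36281/ 3096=11.72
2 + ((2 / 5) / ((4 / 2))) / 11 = 111 / 55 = 2.02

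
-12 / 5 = -2.40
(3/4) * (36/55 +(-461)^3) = -16165409757/220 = -73479135.26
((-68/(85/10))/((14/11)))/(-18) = 22/63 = 0.35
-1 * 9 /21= -3 /7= -0.43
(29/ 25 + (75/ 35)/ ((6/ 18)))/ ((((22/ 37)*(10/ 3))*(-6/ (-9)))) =55278/ 9625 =5.74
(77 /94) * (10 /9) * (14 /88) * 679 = 166355 /1692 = 98.32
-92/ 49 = -1.88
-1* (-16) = 16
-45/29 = -1.55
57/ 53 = 1.08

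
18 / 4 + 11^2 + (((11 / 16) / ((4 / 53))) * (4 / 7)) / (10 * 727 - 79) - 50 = 75.50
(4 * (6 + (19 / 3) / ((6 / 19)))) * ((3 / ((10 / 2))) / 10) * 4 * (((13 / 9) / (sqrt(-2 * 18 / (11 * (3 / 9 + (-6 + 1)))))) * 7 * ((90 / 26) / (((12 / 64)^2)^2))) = 430309376 * sqrt(462) / 10935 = 845829.85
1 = 1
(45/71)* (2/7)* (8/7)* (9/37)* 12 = 77760/128723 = 0.60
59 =59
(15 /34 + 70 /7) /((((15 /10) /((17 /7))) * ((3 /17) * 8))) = 6035 /504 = 11.97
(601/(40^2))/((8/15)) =1803/2560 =0.70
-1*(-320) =320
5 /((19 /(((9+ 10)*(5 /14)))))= 25 /14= 1.79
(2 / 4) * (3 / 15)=1 / 10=0.10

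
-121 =-121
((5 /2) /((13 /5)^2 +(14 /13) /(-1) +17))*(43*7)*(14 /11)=3423875 /81092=42.22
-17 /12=-1.42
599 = 599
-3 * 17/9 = -5.67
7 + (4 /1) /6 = 23 /3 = 7.67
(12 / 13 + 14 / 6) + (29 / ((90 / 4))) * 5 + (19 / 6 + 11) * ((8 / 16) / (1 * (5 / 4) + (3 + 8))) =58930 / 5733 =10.28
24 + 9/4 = 105/4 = 26.25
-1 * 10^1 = -10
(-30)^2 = 900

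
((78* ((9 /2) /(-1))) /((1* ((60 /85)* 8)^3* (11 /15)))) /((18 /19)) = -6067555 /2162688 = -2.81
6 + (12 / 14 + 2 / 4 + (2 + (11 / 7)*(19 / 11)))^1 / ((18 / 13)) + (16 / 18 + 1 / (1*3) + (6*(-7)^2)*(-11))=-90227 / 28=-3222.39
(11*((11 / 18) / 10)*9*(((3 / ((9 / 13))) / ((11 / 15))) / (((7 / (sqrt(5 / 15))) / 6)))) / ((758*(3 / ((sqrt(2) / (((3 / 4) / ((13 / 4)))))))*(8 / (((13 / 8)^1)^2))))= 314171*sqrt(6) / 48900096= 0.02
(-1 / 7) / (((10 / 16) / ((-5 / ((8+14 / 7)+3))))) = 8 / 91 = 0.09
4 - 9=-5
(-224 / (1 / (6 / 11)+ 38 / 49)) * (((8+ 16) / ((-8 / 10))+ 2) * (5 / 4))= 2304960 / 767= 3005.16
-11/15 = -0.73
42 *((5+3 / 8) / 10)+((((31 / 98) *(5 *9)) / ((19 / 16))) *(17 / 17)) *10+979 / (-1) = -31153267 / 37240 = -836.55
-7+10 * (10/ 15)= -1/ 3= -0.33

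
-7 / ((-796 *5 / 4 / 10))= 14 / 199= 0.07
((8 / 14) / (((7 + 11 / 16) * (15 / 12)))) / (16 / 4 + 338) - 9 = -6625267 / 736155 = -9.00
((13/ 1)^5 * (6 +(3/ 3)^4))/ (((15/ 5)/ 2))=5198102/ 3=1732700.67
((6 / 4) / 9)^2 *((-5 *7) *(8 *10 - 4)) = -665 / 9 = -73.89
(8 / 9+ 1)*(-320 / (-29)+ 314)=53414 / 87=613.95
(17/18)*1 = 17/18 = 0.94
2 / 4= 1 / 2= 0.50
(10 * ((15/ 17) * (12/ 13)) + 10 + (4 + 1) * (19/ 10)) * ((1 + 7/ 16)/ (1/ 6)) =843111/ 3536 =238.44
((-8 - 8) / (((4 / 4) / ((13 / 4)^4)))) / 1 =-28561 / 16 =-1785.06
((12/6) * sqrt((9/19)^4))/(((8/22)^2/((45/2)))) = 441045/5776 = 76.36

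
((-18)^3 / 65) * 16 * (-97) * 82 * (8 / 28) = 1484407296 / 455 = 3262433.62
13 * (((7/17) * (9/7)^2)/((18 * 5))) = 117/1190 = 0.10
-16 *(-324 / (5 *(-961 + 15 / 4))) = -20736 / 19145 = -1.08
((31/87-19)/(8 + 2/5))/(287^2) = -4055/150488163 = -0.00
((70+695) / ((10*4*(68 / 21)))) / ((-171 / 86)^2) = 12943 / 8664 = 1.49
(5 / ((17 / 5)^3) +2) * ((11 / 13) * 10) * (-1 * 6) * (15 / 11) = -9405900 / 63869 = -147.27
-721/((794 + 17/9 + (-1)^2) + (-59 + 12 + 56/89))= -577521/601165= -0.96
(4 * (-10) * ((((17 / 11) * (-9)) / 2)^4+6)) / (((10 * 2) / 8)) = -549386817 / 14641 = -37523.86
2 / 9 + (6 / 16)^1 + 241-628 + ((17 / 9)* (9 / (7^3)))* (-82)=-9642971 / 24696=-390.47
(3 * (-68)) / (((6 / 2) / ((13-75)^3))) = 16206304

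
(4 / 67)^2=16 / 4489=0.00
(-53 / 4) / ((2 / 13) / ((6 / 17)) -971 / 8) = 0.11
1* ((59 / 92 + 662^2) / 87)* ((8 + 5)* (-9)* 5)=-7862108865 / 2668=-2946817.42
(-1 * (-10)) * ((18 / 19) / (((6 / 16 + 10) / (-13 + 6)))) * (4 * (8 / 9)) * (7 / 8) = -31360 / 1577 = -19.89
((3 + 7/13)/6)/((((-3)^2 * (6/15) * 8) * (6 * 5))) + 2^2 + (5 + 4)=438071/33696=13.00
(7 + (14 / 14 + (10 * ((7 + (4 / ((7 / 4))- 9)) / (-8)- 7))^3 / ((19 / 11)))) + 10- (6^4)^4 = -147081396646575443 / 52136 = -2821110109071.95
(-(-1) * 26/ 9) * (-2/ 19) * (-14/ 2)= 364/ 171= 2.13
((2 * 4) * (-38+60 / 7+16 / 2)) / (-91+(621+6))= -150 / 469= -0.32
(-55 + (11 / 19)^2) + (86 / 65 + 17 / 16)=-19627719 / 375440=-52.28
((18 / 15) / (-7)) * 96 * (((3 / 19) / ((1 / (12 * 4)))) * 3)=-248832 / 665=-374.18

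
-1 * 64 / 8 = -8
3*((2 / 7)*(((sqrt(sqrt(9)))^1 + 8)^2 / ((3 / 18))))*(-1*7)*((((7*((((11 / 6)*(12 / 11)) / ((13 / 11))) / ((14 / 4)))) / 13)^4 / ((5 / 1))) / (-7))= 0.45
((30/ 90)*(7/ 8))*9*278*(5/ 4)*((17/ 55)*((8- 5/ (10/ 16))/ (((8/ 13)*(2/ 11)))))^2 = 0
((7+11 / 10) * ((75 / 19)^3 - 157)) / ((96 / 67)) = -296218323 / 548720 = -539.84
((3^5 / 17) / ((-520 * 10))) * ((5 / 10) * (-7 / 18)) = 189 / 353600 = 0.00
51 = 51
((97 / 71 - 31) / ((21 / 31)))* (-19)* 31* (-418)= -16058279248 / 1491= -10770140.34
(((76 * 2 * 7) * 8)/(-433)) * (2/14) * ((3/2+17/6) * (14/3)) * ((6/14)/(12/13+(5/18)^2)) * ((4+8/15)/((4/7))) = -1760758272/9121145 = -193.04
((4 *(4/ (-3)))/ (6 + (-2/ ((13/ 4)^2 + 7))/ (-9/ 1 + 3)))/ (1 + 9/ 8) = -0.42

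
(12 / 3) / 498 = 0.01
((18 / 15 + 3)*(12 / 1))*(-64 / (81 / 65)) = -23296 / 9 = -2588.44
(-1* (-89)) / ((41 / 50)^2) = 222500 / 1681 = 132.36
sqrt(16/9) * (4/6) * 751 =6008/9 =667.56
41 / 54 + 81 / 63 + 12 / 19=19223 / 7182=2.68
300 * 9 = 2700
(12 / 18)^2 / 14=2 / 63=0.03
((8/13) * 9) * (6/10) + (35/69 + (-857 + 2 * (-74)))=-4490246/4485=-1001.17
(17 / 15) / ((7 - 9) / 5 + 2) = 17 / 24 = 0.71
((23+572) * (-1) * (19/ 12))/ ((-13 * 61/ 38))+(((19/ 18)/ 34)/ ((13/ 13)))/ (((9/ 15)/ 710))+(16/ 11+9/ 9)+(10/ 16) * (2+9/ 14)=38559667193/ 448431984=85.99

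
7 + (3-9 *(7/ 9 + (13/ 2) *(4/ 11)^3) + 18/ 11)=2427/ 1331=1.82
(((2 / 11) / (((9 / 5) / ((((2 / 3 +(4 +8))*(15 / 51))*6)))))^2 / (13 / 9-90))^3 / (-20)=150546819200000000000 / 15781639978034547871898853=0.00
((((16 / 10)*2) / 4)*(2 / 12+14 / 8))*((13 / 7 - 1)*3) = 138 / 35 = 3.94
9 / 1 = 9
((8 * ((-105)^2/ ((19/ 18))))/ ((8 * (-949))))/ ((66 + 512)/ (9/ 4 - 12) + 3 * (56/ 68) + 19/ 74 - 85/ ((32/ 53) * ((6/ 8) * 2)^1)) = 5991602400/ 81881379947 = 0.07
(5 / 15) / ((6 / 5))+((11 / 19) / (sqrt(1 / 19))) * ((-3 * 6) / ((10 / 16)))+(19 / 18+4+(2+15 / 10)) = -63.85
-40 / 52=-10 / 13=-0.77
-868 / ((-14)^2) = -31 / 7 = -4.43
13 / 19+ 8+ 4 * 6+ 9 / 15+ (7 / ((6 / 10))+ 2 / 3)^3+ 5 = 4910234 / 2565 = 1914.32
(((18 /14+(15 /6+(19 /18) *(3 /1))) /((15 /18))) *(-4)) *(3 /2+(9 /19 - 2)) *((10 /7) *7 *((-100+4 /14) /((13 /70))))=-8152640 /1729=-4715.23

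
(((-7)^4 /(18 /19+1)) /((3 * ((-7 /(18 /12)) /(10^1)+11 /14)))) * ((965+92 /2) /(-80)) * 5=-1614228315 /19832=-81395.13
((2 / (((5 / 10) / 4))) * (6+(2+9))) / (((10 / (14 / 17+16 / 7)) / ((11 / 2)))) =3256 / 7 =465.14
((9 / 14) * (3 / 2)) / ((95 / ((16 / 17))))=108 / 11305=0.01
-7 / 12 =-0.58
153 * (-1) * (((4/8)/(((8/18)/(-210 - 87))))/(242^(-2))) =5987715129/2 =2993857564.50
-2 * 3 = -6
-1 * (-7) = 7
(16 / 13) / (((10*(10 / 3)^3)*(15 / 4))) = 36 / 40625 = 0.00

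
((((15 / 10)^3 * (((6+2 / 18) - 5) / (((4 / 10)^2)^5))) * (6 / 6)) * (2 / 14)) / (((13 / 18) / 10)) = 6591796875 / 93184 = 70739.58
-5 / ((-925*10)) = 1 / 1850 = 0.00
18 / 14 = 1.29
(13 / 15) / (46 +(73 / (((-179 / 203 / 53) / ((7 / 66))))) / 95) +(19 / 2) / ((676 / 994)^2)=216715085577369 / 10539998581528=20.56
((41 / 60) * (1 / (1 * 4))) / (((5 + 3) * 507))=41 / 973440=0.00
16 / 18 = 0.89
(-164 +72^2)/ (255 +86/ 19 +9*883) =23845/ 38981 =0.61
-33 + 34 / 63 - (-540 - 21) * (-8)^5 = -1158121469 / 63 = -18382880.46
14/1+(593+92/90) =27361/45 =608.02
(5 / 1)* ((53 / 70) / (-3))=-53 / 42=-1.26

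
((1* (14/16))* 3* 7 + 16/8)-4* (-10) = 483/8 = 60.38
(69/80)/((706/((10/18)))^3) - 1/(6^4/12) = -12668248801/1368170932608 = -0.01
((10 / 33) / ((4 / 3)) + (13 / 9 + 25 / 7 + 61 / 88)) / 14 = 32911 / 77616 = 0.42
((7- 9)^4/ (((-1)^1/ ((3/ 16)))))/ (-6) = 1/ 2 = 0.50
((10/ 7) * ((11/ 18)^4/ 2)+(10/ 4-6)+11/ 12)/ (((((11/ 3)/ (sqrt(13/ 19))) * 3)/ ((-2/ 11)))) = 1825111 * sqrt(247)/ 844689384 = 0.03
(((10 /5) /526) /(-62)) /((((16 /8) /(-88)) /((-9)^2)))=1782 /8153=0.22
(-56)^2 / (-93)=-3136 / 93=-33.72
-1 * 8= -8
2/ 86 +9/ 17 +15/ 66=12543/ 16082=0.78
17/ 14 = 1.21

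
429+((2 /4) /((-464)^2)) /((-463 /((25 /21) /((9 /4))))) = 429.00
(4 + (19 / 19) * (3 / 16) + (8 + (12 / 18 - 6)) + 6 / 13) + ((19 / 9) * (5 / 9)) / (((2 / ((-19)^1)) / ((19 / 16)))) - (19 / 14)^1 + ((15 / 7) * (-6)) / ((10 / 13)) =-5657819 / 235872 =-23.99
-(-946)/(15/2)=1892/15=126.13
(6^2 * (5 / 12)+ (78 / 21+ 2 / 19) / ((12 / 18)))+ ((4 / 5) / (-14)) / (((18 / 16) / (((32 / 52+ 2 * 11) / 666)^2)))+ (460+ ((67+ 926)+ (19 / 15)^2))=91929963307867 / 62311301325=1475.33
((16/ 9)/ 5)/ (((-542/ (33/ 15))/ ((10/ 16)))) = -11/ 12195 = -0.00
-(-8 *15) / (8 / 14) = 210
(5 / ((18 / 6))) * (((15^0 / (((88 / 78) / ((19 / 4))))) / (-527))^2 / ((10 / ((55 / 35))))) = 183027 / 10949188096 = 0.00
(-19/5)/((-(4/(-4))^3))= -19/5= -3.80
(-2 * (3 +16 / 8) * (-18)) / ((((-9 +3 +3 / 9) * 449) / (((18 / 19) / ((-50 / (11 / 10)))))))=5346 / 3625675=0.00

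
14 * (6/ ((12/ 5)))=35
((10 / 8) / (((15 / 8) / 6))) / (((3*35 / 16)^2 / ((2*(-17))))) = -34816 / 11025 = -3.16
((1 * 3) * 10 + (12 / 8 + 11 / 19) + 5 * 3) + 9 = 2131 / 38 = 56.08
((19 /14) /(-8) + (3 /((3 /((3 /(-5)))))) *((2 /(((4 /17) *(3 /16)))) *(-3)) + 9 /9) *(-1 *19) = -877059 /560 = -1566.18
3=3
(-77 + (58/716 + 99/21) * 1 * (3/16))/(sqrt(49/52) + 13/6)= -1547029887/35204288 + 27462069 * sqrt(13)/5029184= -24.26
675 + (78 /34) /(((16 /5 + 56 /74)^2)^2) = 1098200875641325 /1626941700864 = 675.01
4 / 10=2 / 5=0.40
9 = 9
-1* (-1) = 1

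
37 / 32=1.16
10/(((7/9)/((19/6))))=285/7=40.71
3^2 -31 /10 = 5.90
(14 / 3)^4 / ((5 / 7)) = 268912 / 405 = 663.98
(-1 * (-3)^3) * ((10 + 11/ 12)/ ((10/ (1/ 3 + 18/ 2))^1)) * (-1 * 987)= -2715237/ 10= -271523.70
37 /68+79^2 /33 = 425609 /2244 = 189.67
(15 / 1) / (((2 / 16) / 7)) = 840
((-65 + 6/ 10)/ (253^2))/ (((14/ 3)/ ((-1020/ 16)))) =153/ 11132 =0.01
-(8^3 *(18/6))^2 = -2359296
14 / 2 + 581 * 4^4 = 148743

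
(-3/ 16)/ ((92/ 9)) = -0.02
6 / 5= 1.20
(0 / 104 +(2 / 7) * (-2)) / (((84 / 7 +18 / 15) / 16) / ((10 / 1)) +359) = -1600 / 1005431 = -0.00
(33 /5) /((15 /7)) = 77 /25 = 3.08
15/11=1.36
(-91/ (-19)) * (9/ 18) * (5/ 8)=455/ 304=1.50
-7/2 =-3.50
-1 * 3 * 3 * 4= -36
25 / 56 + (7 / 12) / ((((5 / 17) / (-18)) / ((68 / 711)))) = -196951 / 66360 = -2.97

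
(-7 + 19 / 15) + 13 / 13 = -71 / 15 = -4.73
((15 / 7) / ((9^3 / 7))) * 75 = 125 / 81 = 1.54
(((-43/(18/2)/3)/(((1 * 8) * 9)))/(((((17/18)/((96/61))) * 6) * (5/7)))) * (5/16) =-301/111996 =-0.00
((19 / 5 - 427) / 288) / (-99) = 529 / 35640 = 0.01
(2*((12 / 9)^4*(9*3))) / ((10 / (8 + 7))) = 256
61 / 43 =1.42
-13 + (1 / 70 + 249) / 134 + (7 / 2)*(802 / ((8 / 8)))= 26225151 / 9380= 2795.86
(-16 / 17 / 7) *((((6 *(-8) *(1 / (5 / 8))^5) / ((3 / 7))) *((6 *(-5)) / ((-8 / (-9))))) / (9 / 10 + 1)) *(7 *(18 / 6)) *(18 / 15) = -14269022208 / 201875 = -70682.46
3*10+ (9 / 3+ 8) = 41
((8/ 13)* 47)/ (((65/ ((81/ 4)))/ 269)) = 2048166/ 845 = 2423.87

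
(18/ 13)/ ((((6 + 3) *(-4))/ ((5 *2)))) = -5/ 13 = -0.38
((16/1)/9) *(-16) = -28.44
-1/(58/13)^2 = -0.05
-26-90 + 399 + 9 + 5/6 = 1757/6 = 292.83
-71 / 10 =-7.10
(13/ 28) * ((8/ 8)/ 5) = 13/ 140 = 0.09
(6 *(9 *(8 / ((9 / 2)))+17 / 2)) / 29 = 147 / 29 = 5.07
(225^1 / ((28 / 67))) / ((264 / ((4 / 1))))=5025 / 616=8.16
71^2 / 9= 5041 / 9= 560.11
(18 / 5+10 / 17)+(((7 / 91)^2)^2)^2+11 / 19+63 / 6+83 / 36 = 833414947358699 / 47426584118940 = 17.57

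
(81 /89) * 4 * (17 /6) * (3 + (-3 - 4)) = -3672 /89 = -41.26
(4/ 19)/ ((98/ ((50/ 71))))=100/ 66101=0.00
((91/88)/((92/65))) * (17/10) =20111/16192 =1.24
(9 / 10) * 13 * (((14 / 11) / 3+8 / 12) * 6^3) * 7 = 1061424 / 55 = 19298.62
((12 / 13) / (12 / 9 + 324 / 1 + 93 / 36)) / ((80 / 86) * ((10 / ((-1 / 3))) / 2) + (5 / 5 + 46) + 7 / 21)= 9288 / 110136715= 0.00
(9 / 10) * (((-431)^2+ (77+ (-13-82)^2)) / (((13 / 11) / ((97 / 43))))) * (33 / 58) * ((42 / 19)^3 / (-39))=-381256167853638 / 7227431185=-52751.27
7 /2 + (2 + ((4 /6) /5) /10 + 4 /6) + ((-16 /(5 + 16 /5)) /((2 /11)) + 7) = 5019 /2050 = 2.45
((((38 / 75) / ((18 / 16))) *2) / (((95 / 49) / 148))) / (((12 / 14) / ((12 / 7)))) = 464128 / 3375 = 137.52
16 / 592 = 1 / 37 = 0.03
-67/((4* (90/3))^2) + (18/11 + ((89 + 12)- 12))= 14356063/158400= 90.63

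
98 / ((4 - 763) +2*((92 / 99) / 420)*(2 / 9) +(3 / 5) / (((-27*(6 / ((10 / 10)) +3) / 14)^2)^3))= -2589424137977035590 / 20054799737582155321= -0.13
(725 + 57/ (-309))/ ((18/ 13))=485264/ 927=523.48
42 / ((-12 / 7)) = -49 / 2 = -24.50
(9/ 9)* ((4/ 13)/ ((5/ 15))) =0.92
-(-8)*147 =1176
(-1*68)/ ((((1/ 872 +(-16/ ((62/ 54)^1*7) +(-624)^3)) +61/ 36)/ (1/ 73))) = 115805088/ 30206148831443173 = 0.00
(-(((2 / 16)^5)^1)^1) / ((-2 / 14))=7 / 32768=0.00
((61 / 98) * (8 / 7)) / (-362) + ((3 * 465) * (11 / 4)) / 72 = 53.28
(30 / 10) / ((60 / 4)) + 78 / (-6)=-12.80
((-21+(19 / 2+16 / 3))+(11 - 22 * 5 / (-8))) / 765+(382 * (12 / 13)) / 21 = 14047333 / 835380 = 16.82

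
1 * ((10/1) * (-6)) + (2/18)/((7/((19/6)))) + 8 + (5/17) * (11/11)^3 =-51.66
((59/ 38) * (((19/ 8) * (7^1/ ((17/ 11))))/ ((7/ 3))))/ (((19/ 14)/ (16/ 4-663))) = -8981511/ 2584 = -3475.82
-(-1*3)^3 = 27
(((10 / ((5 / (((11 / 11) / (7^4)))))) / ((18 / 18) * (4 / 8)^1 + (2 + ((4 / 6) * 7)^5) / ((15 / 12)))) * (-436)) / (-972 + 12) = 8829 / 41371102780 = 0.00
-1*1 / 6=-1 / 6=-0.17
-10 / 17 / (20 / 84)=-42 / 17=-2.47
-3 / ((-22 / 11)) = 3 / 2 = 1.50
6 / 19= 0.32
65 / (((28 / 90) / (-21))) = -8775 / 2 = -4387.50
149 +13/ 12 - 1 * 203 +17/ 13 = -8051/ 156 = -51.61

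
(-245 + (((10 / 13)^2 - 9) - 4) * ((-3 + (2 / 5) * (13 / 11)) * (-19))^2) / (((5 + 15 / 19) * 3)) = -140139968029 / 84352125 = -1661.37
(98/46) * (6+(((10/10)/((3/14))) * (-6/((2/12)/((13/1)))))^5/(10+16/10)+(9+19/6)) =-36521660014783701751/4002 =-9125852077657096.89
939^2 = 881721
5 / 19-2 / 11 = 17 / 209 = 0.08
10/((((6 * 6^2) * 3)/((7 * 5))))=175/324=0.54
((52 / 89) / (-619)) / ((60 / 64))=-832 / 826365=-0.00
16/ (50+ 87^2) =16/ 7619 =0.00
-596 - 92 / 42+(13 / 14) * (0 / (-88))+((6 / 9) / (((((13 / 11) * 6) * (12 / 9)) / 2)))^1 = -108845 / 182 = -598.05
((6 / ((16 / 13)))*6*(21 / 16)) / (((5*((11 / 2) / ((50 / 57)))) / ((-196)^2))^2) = 2518065076800 / 43681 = 57646690.25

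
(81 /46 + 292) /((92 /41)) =554033 /4232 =130.92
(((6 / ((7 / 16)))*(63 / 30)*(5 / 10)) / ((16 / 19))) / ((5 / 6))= 513 / 25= 20.52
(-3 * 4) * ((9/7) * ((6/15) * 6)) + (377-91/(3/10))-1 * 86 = -5183/105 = -49.36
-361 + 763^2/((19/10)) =5814831/19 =306043.74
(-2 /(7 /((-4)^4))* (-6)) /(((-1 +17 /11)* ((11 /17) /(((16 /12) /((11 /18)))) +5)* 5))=2297856 /75635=30.38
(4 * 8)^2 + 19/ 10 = 10259/ 10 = 1025.90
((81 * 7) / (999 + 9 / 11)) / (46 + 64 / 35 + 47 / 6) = 72765 / 7141979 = 0.01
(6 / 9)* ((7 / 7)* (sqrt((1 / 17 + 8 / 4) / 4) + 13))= sqrt(595) / 51 + 26 / 3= 9.14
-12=-12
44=44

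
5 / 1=5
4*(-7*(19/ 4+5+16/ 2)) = -497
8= 8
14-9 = 5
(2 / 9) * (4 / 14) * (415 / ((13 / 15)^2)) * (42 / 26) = 124500 / 2197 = 56.67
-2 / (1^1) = -2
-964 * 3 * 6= -17352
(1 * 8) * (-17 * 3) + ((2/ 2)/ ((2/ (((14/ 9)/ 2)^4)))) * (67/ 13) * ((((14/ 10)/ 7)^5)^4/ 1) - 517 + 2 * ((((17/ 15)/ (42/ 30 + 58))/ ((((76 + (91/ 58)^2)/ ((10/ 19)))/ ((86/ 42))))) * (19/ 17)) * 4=-925.00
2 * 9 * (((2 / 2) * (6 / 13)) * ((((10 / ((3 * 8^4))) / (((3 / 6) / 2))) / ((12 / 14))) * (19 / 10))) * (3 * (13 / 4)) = 1197 / 2048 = 0.58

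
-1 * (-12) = 12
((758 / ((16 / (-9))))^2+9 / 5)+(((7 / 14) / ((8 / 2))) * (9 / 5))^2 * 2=290876067 / 1600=181797.54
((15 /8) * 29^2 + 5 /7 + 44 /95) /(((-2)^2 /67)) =562481013 /21280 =26432.38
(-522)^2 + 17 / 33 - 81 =8989316 / 33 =272403.52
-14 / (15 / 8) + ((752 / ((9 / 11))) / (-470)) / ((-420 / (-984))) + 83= 111749 / 1575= 70.95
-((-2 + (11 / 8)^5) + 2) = -4.91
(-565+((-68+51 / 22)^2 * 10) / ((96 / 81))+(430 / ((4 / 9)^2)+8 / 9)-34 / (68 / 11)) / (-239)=-2648970239 / 16657344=-159.03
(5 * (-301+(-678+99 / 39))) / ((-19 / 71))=4506370 / 247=18244.41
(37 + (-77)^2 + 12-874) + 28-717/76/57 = 5131.83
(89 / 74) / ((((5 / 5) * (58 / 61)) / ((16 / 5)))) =21716 / 5365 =4.05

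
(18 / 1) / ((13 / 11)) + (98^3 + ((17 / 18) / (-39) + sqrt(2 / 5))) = sqrt(10) / 5 + 660727459 / 702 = 941207.84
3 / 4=0.75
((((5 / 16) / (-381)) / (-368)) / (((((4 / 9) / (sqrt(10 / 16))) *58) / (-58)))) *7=-105 *sqrt(10) / 11964416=-0.00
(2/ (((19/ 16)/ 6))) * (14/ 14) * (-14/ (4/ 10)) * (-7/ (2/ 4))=94080/ 19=4951.58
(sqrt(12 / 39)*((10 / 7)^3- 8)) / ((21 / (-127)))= 442976*sqrt(13) / 93639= 17.06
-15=-15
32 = 32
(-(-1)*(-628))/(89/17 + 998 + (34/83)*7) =-886108/1419611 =-0.62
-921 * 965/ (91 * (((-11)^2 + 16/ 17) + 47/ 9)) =-76.80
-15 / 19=-0.79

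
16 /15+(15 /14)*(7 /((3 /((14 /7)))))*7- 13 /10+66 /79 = 84377 /2370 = 35.60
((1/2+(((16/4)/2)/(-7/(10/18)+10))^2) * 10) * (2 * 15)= 55350/169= 327.51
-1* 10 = -10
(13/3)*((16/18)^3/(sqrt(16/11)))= 1664*sqrt(11)/2187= 2.52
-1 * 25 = -25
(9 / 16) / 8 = 9 / 128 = 0.07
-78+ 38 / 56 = -2165 / 28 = -77.32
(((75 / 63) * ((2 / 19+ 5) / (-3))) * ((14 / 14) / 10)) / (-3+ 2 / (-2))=485 / 9576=0.05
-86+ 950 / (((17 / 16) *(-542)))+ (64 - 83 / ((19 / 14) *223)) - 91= -2243298601 / 19519859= -114.92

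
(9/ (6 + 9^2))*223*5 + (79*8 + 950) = 49223/ 29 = 1697.34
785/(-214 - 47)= -785/261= -3.01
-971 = -971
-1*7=-7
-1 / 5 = -0.20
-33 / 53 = -0.62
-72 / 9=-8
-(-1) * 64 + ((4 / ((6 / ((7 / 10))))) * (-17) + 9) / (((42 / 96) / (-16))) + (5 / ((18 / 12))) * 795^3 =175860958874 / 105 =1674866274.99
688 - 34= 654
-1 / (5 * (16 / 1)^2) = -1 / 1280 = -0.00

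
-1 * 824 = -824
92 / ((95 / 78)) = 7176 / 95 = 75.54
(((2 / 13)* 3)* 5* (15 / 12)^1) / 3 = 25 / 26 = 0.96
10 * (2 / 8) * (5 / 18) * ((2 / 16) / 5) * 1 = 5 / 288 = 0.02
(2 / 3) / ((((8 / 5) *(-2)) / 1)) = -5 / 24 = -0.21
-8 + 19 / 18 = -125 / 18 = -6.94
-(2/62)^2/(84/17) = -17/80724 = -0.00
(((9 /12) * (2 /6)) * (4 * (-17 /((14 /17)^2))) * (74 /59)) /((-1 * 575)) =181781 /3324650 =0.05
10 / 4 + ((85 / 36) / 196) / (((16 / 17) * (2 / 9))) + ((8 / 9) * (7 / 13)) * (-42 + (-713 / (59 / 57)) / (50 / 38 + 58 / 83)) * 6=-5172766778657 / 4702569984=-1099.99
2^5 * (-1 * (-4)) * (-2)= -256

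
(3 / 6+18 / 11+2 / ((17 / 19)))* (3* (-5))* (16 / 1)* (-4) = 784800 / 187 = 4196.79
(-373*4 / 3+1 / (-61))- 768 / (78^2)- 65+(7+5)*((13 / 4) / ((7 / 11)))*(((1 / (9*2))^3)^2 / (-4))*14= -562.48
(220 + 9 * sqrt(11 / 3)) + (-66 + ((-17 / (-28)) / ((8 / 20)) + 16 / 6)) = 3 * sqrt(33) + 26575 / 168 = 175.42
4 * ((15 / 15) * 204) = 816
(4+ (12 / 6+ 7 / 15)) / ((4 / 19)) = 1843 / 60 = 30.72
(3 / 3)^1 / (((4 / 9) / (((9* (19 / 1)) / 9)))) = 42.75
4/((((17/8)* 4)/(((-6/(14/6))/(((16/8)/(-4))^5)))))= 4608/119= 38.72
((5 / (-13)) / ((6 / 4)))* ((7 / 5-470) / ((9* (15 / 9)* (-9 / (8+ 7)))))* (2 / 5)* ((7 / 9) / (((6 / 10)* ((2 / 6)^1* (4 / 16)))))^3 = -1714451200 / 85293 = -20100.73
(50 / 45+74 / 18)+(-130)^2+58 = 16963.22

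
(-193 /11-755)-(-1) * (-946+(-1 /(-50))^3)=-1718.55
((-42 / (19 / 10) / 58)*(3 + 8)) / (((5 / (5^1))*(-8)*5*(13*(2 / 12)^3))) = 12474 / 7163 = 1.74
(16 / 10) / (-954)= -4 / 2385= -0.00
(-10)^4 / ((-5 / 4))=-8000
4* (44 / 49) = 176 / 49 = 3.59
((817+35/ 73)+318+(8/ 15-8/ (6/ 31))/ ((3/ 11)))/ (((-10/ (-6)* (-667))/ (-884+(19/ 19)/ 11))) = 10496347974/ 13390025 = 783.89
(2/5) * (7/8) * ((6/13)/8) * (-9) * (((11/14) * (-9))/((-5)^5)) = -2673/6500000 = -0.00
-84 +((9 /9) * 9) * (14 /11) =-798 /11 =-72.55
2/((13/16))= 32/13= 2.46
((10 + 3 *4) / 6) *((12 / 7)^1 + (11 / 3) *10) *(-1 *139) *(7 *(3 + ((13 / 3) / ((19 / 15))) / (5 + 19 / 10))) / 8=-59835.26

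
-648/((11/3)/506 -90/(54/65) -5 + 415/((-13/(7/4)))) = 258336/67451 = 3.83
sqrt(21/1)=sqrt(21)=4.58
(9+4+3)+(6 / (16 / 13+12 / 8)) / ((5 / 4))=6304 / 355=17.76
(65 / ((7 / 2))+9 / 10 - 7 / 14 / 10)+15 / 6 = 21.92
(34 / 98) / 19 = 17 / 931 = 0.02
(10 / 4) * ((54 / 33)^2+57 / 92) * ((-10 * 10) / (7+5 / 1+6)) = -1529375 / 33396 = -45.80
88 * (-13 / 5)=-1144 / 5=-228.80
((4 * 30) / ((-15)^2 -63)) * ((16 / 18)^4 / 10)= 8192 / 177147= 0.05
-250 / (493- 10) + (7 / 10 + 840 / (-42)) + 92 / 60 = -88313 / 4830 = -18.28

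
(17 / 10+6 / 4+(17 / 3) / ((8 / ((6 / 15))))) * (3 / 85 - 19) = -84227 / 1275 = -66.06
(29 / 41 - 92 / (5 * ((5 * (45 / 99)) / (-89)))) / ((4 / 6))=11089239 / 10250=1081.88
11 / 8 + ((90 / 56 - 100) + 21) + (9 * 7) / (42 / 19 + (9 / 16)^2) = -51.09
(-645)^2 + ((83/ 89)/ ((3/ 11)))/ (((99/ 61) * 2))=1999421213/ 4806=416026.05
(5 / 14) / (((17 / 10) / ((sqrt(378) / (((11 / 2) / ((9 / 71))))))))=1350 * sqrt(42) / 92939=0.09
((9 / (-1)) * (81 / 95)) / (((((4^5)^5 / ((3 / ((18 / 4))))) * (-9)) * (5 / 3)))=81 / 267401227875123200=0.00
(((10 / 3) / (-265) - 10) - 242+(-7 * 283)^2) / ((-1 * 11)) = -623933329 / 1749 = -356737.18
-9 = -9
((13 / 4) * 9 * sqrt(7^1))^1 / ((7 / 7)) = 77.39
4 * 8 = 32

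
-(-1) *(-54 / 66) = -9 / 11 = -0.82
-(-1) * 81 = 81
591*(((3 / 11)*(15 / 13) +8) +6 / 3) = 871725 / 143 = 6095.98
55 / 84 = 0.65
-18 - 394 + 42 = -370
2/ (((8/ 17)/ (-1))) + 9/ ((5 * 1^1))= -49/ 20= -2.45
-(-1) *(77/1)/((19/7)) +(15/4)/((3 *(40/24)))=2213/76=29.12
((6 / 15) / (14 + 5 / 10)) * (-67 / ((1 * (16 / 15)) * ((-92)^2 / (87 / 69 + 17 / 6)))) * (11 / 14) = -416405 / 632294656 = -0.00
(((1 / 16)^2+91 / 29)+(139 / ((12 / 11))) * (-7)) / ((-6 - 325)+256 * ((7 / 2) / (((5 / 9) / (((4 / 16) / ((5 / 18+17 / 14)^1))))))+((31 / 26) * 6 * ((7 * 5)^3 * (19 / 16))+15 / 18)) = -60473092615 / 24778573927184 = -0.00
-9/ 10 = -0.90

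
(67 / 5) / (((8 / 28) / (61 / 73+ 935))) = 16020102 / 365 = 43890.69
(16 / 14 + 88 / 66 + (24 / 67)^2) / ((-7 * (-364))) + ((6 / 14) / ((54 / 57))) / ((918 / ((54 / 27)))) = 110678125 / 55125306054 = 0.00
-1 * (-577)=577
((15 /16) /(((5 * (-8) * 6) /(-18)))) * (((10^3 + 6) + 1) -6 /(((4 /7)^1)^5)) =4186467 /65536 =63.88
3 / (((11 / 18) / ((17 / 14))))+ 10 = 1229 / 77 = 15.96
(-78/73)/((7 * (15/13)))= -338/2555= -0.13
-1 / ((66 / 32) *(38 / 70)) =-560 / 627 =-0.89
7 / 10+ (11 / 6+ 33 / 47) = 2281 / 705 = 3.24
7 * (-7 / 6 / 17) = -49 / 102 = -0.48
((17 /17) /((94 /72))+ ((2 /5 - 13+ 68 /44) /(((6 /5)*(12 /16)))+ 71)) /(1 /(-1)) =-276775 /4653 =-59.48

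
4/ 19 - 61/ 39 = -1003/ 741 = -1.35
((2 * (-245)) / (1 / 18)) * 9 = -79380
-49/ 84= -0.58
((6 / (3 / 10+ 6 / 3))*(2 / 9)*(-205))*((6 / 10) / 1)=-1640 / 23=-71.30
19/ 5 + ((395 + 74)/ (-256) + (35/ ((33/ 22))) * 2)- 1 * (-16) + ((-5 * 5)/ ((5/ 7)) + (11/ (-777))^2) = 22901004551/ 772773120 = 29.63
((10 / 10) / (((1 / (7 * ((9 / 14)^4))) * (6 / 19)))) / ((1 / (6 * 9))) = 1121931 / 5488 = 204.43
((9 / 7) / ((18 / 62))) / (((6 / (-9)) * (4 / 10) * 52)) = -465 / 1456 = -0.32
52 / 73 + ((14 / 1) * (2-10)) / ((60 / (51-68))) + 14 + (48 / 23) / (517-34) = 188344694 / 4054785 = 46.45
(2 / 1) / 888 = 1 / 444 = 0.00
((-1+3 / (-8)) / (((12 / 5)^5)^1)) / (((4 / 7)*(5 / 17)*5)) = -163625 / 7962624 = -0.02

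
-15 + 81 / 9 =-6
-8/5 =-1.60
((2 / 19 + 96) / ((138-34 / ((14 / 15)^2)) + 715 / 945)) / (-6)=-805266 / 5013625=-0.16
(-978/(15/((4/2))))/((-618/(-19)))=-6194/1545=-4.01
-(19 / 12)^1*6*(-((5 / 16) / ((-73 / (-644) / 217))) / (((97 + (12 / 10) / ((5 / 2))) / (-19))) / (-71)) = 1576532125 / 101047768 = 15.60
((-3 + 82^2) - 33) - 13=6675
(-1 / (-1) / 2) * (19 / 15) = 19 / 30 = 0.63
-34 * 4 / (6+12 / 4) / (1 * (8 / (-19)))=323 / 9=35.89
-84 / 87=-28 / 29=-0.97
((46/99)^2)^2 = 4477456/96059601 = 0.05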